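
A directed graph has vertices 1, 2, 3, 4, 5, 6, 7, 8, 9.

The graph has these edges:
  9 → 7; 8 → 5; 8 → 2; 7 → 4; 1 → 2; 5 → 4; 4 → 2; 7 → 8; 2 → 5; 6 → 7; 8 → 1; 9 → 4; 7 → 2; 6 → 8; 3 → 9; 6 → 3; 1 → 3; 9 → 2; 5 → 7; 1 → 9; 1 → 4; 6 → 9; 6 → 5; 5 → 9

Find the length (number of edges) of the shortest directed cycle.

3

For each vertex v, BFS finds the shortest path from v back to v.
The shortest such closed walk is 8 → 5 → 7 → 8, length 3.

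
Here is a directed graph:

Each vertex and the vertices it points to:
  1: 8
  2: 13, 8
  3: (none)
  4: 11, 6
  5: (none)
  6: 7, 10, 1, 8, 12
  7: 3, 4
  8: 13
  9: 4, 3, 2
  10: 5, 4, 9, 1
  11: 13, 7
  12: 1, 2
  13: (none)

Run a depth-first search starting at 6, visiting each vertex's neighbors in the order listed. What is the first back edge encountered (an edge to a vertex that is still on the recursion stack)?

DFS from 6 (visiting each vertex's neighbors in the order listed); mark gray on enter, black on exit:
6 gray
  7 gray
    3 gray
    3 black
    4 gray
      11 gray
        13 gray
        13 black
        11→7: 7 is gray → back edge
First back edge: 11 → 7.

11->7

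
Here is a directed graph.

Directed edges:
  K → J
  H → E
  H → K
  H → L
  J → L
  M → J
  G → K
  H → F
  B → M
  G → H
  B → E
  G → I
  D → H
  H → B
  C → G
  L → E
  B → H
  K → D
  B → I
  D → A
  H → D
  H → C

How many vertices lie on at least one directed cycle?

A vertex is on a directed cycle iff it belongs to a strongly connected component of size ≥ 2 (or has a self-loop).
The vertices on cycles are {B, C, D, G, H, K} — 6 in total.

6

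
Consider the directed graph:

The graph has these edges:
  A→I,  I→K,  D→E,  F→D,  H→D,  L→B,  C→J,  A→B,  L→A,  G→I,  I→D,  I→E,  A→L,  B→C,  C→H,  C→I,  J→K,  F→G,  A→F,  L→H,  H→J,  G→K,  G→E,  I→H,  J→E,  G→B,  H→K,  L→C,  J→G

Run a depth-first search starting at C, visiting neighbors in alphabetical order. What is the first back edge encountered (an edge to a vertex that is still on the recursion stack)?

DFS from C (visiting neighbors in alphabetical order); mark gray on enter, black on exit:
C gray
  H gray
    D gray
      E gray
      E black
    D black
    J gray
      J→E: E black — skip
      G gray
        B gray
          B→C: C is gray → back edge
First back edge: B → C.

B->C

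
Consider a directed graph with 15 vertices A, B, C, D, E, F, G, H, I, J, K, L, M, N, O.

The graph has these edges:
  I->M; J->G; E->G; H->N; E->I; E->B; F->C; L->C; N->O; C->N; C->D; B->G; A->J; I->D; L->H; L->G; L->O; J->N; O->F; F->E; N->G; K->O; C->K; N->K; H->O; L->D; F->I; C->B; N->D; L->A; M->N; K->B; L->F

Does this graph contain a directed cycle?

DFS with white/gray/black marking, starting from G:
G gray
G black
A gray
  J gray
    N gray
      D gray
      D black
      O gray
        F gray
          C gray
            B gray
              B→G: G black — skip
            B black
            K gray
              K→B: B black — skip
              K→O: O is gray → back edge
Back edge found, so a cycle exists: O → F → C → K → O.

Yes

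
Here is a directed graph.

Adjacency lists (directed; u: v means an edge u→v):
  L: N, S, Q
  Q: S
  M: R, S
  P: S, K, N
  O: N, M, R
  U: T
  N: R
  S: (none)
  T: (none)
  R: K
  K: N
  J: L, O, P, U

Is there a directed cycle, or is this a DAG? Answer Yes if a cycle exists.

Yes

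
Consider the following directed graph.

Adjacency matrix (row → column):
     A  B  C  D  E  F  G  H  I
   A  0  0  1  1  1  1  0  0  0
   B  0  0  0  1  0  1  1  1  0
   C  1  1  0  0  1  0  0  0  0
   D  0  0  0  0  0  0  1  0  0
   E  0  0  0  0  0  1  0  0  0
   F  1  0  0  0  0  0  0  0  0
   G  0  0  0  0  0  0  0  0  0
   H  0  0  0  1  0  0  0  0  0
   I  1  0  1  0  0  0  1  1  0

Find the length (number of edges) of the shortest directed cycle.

For each vertex v, BFS finds the shortest path from v back to v.
The shortest such closed walk is C → A → C, length 2.

2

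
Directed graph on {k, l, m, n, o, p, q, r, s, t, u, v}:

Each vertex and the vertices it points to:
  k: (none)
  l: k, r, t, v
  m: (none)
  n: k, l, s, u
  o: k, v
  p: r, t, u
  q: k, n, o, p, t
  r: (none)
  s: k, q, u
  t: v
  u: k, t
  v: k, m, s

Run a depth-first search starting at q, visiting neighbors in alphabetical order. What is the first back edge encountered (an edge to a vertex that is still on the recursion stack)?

DFS from q (visiting neighbors in alphabetical order); mark gray on enter, black on exit:
q gray
  k gray
  k black
  n gray
    n→k: k black — skip
    l gray
      l→k: k black — skip
      r gray
      r black
      t gray
        v gray
          v→k: k black — skip
          m gray
          m black
          s gray
            s→k: k black — skip
            s→q: q is gray → back edge
First back edge: s → q.

s→q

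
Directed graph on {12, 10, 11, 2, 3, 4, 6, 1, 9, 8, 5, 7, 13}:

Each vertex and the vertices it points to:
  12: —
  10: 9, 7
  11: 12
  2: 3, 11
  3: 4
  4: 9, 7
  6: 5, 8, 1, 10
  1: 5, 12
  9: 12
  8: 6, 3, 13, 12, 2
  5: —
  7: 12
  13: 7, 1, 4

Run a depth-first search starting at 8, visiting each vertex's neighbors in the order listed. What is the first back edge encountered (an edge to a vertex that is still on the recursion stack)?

DFS from 8 (visiting each vertex's neighbors in the order listed); mark gray on enter, black on exit:
8 gray
  6 gray
    5 gray
    5 black
    6→8: 8 is gray → back edge
First back edge: 6 → 8.

6→8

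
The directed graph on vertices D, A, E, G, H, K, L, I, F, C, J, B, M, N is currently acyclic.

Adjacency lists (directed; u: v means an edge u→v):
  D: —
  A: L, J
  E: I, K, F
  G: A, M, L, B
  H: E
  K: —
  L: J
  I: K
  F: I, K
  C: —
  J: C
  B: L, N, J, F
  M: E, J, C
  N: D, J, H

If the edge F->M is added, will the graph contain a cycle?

Yes

Adding F→M creates a cycle iff M can already reach F.
Path from M: M → E → F.
So M → … → F → M is a cycle.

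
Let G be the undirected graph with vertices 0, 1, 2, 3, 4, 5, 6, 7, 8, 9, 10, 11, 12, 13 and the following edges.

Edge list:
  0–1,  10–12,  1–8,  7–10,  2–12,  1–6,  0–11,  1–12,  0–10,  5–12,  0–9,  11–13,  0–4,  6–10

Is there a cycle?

Yes

DFS, tracking each vertex's parent; an edge to a visited non-parent vertex closes a cycle.
Start from 2:
visit 2 (parent –)
  visit 12 (parent 2)
    visit 10 (parent 12)
      visit 0 (parent 10)
        visit 4 (parent 0)
          4–0: parent, skip
        visit 11 (parent 0)
          visit 13 (parent 11)
            13–11: parent, skip
          11–0: parent, skip
        visit 9 (parent 0)
          9–0: parent, skip
        0–10: parent, skip
        visit 1 (parent 0)
          visit 6 (parent 1)
            6–1: parent, skip
            6–10: 10 visited and ≠ parent → cycle
Cycle: 10 – 0 – 1 – 6 – 10.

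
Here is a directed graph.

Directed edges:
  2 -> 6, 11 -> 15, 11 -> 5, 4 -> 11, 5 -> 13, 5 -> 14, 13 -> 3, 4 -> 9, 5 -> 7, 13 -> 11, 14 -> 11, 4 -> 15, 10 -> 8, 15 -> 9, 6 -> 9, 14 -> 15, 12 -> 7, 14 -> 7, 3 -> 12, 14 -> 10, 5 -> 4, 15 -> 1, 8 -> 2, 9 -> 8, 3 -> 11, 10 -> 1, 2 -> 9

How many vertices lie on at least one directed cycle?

A vertex is on a directed cycle iff it belongs to a strongly connected component of size ≥ 2 (or has a self-loop).
The vertices on cycles are {2, 3, 4, 5, 6, 8, 9, 11, 13, 14} — 10 in total.

10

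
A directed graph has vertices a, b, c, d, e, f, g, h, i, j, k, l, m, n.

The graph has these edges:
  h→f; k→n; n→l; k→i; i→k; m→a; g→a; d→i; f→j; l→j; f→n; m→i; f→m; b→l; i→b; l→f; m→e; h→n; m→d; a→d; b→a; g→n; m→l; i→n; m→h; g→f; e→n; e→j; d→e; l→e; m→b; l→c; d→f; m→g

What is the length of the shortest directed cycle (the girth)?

2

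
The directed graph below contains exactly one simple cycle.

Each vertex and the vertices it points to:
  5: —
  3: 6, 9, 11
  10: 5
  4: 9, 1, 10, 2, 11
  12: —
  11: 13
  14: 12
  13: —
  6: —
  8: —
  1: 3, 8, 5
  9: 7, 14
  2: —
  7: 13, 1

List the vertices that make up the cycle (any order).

1, 3, 7, 9

DFS with gray/black marking from 1:
1 gray
  3 gray
    6 gray
    6 black
    9 gray
      7 gray
        13 gray
        13 black
        7→1: 1 is gray → back edge
Back edge closes the cycle 1 → 3 → 9 → 7 → 1; its vertices are {1, 3, 7, 9}.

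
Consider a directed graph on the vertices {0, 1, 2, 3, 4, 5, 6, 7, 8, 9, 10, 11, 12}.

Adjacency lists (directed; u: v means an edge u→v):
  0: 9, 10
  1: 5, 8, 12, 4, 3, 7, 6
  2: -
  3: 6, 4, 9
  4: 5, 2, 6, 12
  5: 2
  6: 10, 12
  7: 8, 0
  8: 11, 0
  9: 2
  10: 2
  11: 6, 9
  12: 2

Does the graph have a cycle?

DFS with white/gray/black marking, starting from 11:
11 gray
  6 gray
    10 gray
      2 gray
      2 black
    10 black
    12 gray
      12→2: 2 black — skip
    12 black
  6 black
  9 gray
    9→2: 2 black — skip
  9 black
11 black
0 gray
  0→9: 9 black — skip
  0→10: 10 black — skip
0 black
1 gray
  5 gray
    5→2: 2 black — skip
  5 black
  8 gray
    8→11: 11 black — skip
    8→0: 0 black — skip
  8 black
  1→12: 12 black — skip
  4 gray
    4→5: 5 black — skip
    4→2: 2 black — skip
    4→6: 6 black — skip
    4→12: 12 black — skip
  4 black
  3 gray
    3→6: 6 black — skip
    3→4: 4 black — skip
    3→9: 9 black — skip
  3 black
  7 gray
    7→8: 8 black — skip
    7→0: 0 black — skip
  7 black
  1→6: 6 black — skip
1 black
Every edge goes to a white or black vertex — no back edge, so the graph is acyclic.

No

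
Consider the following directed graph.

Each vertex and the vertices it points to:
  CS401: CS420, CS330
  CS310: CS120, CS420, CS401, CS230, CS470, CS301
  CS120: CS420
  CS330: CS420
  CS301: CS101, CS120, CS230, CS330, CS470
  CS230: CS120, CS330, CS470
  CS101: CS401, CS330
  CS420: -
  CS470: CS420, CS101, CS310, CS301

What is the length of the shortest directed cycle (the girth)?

For each vertex v, BFS finds the shortest path from v back to v.
The shortest such closed walk is CS310 → CS470 → CS310, length 2.

2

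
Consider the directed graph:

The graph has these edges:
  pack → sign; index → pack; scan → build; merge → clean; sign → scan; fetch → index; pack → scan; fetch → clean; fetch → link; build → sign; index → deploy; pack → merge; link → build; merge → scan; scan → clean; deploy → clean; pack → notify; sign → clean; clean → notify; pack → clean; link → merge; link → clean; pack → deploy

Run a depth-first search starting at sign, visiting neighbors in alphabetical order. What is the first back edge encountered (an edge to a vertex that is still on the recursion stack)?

DFS from sign (visiting neighbors in alphabetical order); mark gray on enter, black on exit:
sign gray
  clean gray
    notify gray
    notify black
  clean black
  scan gray
    build gray
      build→sign: sign is gray → back edge
First back edge: build → sign.

build->sign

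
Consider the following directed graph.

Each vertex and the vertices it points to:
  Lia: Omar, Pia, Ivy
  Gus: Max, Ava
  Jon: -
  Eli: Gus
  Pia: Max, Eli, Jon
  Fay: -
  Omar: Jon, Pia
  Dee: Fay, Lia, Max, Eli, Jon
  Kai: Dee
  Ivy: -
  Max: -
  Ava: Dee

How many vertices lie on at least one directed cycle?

7

A vertex is on a directed cycle iff it belongs to a strongly connected component of size ≥ 2 (or has a self-loop).
The vertices on cycles are {Ava, Dee, Eli, Gus, Lia, Pia, Omar} — 7 in total.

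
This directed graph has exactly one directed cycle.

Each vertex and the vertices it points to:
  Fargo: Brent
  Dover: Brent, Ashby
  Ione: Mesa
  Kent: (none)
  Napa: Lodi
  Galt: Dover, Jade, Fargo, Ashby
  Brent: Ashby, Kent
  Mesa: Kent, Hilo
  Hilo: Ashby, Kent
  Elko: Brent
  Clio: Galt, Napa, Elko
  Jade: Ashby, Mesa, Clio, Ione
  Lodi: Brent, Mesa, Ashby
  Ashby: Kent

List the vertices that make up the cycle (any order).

Clio, Galt, Jade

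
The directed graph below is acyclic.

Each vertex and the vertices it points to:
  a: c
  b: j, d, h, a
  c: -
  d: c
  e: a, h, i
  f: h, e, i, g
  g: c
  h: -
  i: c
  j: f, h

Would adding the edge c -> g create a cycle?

Adding c→g creates a cycle iff g can already reach c.
Path from g: g → c.
So g → … → c → g is a cycle.

Yes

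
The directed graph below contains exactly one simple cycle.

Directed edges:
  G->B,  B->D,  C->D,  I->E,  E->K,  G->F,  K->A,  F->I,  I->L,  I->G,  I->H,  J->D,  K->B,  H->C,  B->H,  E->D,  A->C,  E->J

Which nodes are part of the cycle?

F, G, I

DFS with gray/black marking from I:
I gray
  E gray
    J gray
      D gray
      D black
    J black
    K gray
      B gray
        B→D: D black — skip
        H gray
          C gray
            C→D: D black — skip
          C black
        H black
      B black
      A gray
        A→C: C black — skip
      A black
    K black
    E→D: D black — skip
  E black
  G gray
    F gray
      F→I: I is gray → back edge
Back edge closes the cycle I → G → F → I; its vertices are {F, G, I}.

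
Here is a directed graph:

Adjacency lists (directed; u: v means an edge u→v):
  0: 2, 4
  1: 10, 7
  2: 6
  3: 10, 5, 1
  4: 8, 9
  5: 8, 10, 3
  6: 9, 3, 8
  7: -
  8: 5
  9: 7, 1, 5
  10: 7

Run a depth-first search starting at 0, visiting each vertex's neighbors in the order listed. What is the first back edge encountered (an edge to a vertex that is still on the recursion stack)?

8→5

DFS from 0 (visiting each vertex's neighbors in the order listed); mark gray on enter, black on exit:
0 gray
  2 gray
    6 gray
      9 gray
        7 gray
        7 black
        1 gray
          10 gray
            10→7: 7 black — skip
          10 black
          1→7: 7 black — skip
        1 black
        5 gray
          8 gray
            8→5: 5 is gray → back edge
First back edge: 8 → 5.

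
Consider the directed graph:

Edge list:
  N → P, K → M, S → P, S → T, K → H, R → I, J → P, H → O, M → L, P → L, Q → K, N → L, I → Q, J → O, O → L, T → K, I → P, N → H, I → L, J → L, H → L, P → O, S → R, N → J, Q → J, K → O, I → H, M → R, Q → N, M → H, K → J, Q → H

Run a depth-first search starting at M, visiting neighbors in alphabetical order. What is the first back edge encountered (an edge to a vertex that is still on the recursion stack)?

K->M

DFS from M (visiting neighbors in alphabetical order); mark gray on enter, black on exit:
M gray
  H gray
    L gray
    L black
    O gray
      O→L: L black — skip
    O black
  H black
  M→L: L black — skip
  R gray
    I gray
      I→H: H black — skip
      I→L: L black — skip
      P gray
        P→L: L black — skip
        P→O: O black — skip
      P black
      Q gray
        Q→H: H black — skip
        J gray
          J→L: L black — skip
          J→O: O black — skip
          J→P: P black — skip
        J black
        K gray
          K→H: H black — skip
          K→J: J black — skip
          K→M: M is gray → back edge
First back edge: K → M.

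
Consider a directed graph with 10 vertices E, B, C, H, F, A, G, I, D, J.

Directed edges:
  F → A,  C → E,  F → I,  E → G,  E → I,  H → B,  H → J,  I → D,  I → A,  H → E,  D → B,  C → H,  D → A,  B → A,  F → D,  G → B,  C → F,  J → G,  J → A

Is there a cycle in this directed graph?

DFS with white/gray/black marking, starting from H:
H gray
  J gray
    G gray
      B gray
        A gray
        A black
      B black
    G black
    J→A: A black — skip
  J black
  E gray
    E→G: G black — skip
    I gray
      D gray
        D→A: A black — skip
        D→B: B black — skip
      D black
      I→A: A black — skip
    I black
  E black
  H→B: B black — skip
H black
C gray
  C→H: H black — skip
  C→E: E black — skip
  F gray
    F→D: D black — skip
    F→I: I black — skip
    F→A: A black — skip
  F black
C black
Every edge goes to a white or black vertex — no back edge, so the graph is acyclic.

No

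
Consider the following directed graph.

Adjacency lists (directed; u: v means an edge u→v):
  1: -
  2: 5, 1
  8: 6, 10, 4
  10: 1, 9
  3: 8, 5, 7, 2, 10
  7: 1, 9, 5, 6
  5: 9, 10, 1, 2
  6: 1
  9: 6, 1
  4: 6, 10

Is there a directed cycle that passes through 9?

9 lies on a cycle iff there is a path from 9 back to itself.
Exploring from 9, it never reaches itself; equivalently, its strongly connected component is a singleton.

No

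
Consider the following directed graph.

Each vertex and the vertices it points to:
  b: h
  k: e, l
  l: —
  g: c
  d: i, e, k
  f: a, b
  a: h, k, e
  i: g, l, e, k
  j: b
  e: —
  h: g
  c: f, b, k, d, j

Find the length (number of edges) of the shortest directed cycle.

4

For each vertex v, BFS finds the shortest path from v back to v.
The shortest such closed walk is c → b → h → g → c, length 4.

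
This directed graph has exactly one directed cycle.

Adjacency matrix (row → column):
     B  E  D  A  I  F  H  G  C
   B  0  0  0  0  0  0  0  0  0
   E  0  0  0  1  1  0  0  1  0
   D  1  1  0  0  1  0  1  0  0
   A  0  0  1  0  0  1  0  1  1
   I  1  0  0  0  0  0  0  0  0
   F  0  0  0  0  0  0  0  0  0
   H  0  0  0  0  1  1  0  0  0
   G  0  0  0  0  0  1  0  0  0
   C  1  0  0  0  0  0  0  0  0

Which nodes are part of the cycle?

A, D, E

DFS with gray/black marking from D:
D gray
  H gray
    I gray
      B gray
      B black
    I black
    F gray
    F black
  H black
  D→B: B black — skip
  D→I: I black — skip
  E gray
    E→I: I black — skip
    G gray
      G→F: F black — skip
    G black
    A gray
      A→D: D is gray → back edge
Back edge closes the cycle D → E → A → D; its vertices are {A, D, E}.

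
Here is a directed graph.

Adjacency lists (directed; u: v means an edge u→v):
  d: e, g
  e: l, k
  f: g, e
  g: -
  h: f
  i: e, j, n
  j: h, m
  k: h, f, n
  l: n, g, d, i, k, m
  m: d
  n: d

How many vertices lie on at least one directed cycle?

10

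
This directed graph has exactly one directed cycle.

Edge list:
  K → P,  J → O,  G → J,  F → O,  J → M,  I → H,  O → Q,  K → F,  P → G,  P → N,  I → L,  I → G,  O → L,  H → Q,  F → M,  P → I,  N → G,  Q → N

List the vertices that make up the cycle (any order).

G, J, N, O, Q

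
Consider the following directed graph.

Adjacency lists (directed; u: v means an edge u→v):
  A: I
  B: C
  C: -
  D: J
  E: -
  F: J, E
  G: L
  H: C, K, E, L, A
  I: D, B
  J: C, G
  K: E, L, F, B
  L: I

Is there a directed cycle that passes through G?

G is on a cycle iff G can reach itself via ≥1 edge.
G → L → I → D → J → G — yes.

Yes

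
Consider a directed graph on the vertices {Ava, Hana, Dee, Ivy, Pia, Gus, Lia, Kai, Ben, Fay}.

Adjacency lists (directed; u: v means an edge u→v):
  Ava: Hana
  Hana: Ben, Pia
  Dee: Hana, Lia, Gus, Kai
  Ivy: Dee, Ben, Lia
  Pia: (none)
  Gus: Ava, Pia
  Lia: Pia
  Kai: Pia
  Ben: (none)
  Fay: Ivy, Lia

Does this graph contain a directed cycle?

DFS with white/gray/black marking, starting from Ava:
Ava gray
  Hana gray
    Ben gray
    Ben black
    Pia gray
    Pia black
  Hana black
Ava black
Dee gray
  Dee→Hana: Hana black — skip
  Lia gray
    Lia→Pia: Pia black — skip
  Lia black
  Gus gray
    Gus→Ava: Ava black — skip
    Gus→Pia: Pia black — skip
  Gus black
  Kai gray
    Kai→Pia: Pia black — skip
  Kai black
Dee black
Ivy gray
  Ivy→Dee: Dee black — skip
  Ivy→Ben: Ben black — skip
  Ivy→Lia: Lia black — skip
Ivy black
Fay gray
  Fay→Ivy: Ivy black — skip
  Fay→Lia: Lia black — skip
Fay black
Every edge goes to a white or black vertex — no back edge, so the graph is acyclic.

No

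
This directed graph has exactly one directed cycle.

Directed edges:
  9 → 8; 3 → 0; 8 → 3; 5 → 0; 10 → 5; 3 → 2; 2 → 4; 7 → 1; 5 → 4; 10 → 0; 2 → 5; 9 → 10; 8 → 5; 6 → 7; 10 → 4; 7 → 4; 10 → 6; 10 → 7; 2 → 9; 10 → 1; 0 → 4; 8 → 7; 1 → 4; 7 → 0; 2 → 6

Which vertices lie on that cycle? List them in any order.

2, 3, 8, 9

DFS with gray/black marking from 3:
3 gray
  2 gray
    6 gray
      7 gray
        1 gray
          4 gray
          4 black
        1 black
        0 gray
          0→4: 4 black — skip
        0 black
        7→4: 4 black — skip
      7 black
    6 black
    5 gray
      5→0: 0 black — skip
      5→4: 4 black — skip
    5 black
    9 gray
      10 gray
        10→6: 6 black — skip
        10→5: 5 black — skip
        10→7: 7 black — skip
        10→0: 0 black — skip
        10→4: 4 black — skip
        10→1: 1 black — skip
      10 black
      8 gray
        8→3: 3 is gray → back edge
Back edge closes the cycle 3 → 2 → 9 → 8 → 3; its vertices are {2, 3, 8, 9}.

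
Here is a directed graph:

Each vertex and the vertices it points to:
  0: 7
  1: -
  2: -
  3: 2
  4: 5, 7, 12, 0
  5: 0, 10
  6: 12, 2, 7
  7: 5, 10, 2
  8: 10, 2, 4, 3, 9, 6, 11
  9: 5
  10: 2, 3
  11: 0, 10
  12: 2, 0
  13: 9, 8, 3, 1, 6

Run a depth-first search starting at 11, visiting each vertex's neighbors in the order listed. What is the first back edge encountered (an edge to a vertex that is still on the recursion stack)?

DFS from 11 (visiting each vertex's neighbors in the order listed); mark gray on enter, black on exit:
11 gray
  0 gray
    7 gray
      5 gray
        5→0: 0 is gray → back edge
First back edge: 5 → 0.

5->0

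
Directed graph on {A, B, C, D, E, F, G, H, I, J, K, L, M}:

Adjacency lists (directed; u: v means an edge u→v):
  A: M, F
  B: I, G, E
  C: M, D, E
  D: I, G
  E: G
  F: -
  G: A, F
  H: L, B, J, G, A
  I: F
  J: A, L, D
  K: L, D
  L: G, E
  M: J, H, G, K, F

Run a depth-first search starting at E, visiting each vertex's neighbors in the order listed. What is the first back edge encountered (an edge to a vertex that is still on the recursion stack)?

J→A

DFS from E (visiting each vertex's neighbors in the order listed); mark gray on enter, black on exit:
E gray
  G gray
    A gray
      M gray
        J gray
          J→A: A is gray → back edge
First back edge: J → A.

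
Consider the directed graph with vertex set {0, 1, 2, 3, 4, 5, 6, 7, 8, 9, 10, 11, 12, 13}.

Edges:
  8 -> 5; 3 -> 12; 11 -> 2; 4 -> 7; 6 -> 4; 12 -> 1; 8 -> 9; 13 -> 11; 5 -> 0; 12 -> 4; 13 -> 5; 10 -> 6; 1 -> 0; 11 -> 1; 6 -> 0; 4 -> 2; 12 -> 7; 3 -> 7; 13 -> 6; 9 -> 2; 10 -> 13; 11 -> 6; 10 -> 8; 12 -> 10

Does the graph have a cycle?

No

DFS with white/gray/black marking, starting from 5:
5 gray
  0 gray
  0 black
5 black
1 gray
  1→0: 0 black — skip
1 black
2 gray
2 black
3 gray
  7 gray
  7 black
  12 gray
    12→7: 7 black — skip
    12→1: 1 black — skip
    10 gray
      8 gray
        9 gray
          9→2: 2 black — skip
        9 black
        8→5: 5 black — skip
      8 black
      6 gray
        6→0: 0 black — skip
        4 gray
          4→7: 7 black — skip
          4→2: 2 black — skip
        4 black
      6 black
      13 gray
        13→5: 5 black — skip
        11 gray
          11→2: 2 black — skip
          11→6: 6 black — skip
          11→1: 1 black — skip
        11 black
        13→6: 6 black — skip
      13 black
    10 black
    12→4: 4 black — skip
  12 black
3 black
Every edge goes to a white or black vertex — no back edge, so the graph is acyclic.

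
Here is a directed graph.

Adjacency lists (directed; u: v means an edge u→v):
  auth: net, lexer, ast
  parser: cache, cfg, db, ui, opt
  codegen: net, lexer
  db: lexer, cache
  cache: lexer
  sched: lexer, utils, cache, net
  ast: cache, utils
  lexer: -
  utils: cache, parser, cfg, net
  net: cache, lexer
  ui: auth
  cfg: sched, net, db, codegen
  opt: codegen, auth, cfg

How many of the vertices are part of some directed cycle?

8

A vertex is on a directed cycle iff it belongs to a strongly connected component of size ≥ 2 (or has a self-loop).
The vertices on cycles are {ui, ast, cfg, opt, auth, sched, utils, parser} — 8 in total.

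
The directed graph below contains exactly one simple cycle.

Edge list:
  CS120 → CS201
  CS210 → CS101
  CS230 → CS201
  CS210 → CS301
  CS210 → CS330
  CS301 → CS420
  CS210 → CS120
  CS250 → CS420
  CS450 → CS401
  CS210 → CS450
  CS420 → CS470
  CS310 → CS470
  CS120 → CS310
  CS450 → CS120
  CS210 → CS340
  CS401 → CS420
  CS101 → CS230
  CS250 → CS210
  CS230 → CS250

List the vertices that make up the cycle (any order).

DFS with gray/black marking from CS210:
CS210 gray
  CS101 gray
    CS230 gray
      CS250 gray
        CS420 gray
          CS470 gray
          CS470 black
        CS420 black
        CS250→CS210: CS210 is gray → back edge
Back edge closes the cycle CS210 → CS101 → CS230 → CS250 → CS210; its vertices are {CS101, CS210, CS230, CS250}.

CS101, CS210, CS230, CS250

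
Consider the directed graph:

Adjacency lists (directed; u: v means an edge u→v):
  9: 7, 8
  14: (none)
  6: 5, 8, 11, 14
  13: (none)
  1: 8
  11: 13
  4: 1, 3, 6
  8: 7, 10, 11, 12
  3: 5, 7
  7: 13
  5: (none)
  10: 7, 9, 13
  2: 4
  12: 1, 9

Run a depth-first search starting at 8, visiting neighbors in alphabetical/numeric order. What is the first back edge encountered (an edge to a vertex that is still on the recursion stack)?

DFS from 8 (visiting neighbors in alphabetical/numeric order); mark gray on enter, black on exit:
8 gray
  7 gray
    13 gray
    13 black
  7 black
  10 gray
    10→7: 7 black — skip
    9 gray
      9→7: 7 black — skip
      9→8: 8 is gray → back edge
First back edge: 9 → 8.

9→8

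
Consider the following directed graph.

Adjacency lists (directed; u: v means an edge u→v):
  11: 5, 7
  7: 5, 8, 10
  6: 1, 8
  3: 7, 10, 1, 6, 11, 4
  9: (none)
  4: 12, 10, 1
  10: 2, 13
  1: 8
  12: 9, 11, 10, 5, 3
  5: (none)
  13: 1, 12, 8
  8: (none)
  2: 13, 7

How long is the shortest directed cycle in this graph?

For each vertex v, BFS finds the shortest path from v back to v.
The shortest such closed walk is 4 → 12 → 3 → 4, length 3.

3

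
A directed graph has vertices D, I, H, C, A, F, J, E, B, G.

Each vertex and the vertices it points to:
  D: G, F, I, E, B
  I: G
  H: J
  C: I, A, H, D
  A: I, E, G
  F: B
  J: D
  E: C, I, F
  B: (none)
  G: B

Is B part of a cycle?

No

B lies on a cycle iff there is a path from B back to itself.
Exploring from B, it never reaches itself; equivalently, its strongly connected component is a singleton.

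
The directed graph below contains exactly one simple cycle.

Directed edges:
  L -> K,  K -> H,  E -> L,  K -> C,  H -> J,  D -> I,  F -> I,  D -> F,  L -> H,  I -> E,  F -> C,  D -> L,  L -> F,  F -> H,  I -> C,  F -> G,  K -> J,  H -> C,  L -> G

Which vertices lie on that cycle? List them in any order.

E, F, I, L

DFS with gray/black marking from L:
L gray
  K gray
    C gray
    C black
    J gray
    J black
    H gray
      H→J: J black — skip
      H→C: C black — skip
    H black
  K black
  L→H: H black — skip
  G gray
  G black
  F gray
    I gray
      E gray
        E→L: L is gray → back edge
Back edge closes the cycle L → F → I → E → L; its vertices are {E, F, I, L}.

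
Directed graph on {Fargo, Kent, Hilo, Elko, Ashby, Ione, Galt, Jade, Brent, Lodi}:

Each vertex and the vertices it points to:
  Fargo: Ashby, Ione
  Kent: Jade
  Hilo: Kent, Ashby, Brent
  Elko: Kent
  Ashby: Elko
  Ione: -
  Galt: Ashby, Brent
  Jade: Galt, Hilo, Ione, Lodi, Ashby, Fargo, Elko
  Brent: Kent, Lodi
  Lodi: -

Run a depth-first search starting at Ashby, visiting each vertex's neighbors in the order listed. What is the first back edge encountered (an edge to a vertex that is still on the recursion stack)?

Galt→Ashby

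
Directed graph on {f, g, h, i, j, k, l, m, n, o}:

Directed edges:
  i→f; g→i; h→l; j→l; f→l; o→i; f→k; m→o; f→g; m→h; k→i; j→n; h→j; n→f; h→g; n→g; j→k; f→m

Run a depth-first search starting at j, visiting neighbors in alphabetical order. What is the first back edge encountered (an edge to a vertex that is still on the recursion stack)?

g->i

DFS from j (visiting neighbors in alphabetical order); mark gray on enter, black on exit:
j gray
  k gray
    i gray
      f gray
        g gray
          g→i: i is gray → back edge
First back edge: g → i.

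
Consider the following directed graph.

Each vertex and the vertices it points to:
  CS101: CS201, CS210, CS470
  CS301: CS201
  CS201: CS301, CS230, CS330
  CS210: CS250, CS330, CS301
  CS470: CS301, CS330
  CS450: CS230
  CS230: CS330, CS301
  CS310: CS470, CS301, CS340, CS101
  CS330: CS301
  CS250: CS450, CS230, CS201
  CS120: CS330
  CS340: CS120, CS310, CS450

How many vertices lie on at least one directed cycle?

A vertex is on a directed cycle iff it belongs to a strongly connected component of size ≥ 2 (or has a self-loop).
The vertices on cycles are {CS201, CS230, CS301, CS310, CS330, CS340} — 6 in total.

6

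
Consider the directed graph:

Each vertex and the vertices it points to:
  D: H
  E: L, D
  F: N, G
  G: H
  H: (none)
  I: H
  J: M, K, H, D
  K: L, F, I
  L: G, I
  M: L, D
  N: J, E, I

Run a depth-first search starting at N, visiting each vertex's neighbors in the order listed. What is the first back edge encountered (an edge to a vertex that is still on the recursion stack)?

F->N

DFS from N (visiting each vertex's neighbors in the order listed); mark gray on enter, black on exit:
N gray
  J gray
    M gray
      L gray
        G gray
          H gray
          H black
        G black
        I gray
          I→H: H black — skip
        I black
      L black
      D gray
        D→H: H black — skip
      D black
    M black
    K gray
      K→L: L black — skip
      F gray
        F→N: N is gray → back edge
First back edge: F → N.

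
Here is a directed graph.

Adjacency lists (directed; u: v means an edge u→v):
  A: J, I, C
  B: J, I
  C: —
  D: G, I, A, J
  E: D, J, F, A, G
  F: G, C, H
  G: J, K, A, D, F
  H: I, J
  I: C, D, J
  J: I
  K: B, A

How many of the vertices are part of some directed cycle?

9

A vertex is on a directed cycle iff it belongs to a strongly connected component of size ≥ 2 (or has a self-loop).
The vertices on cycles are {A, B, D, F, G, H, I, J, K} — 9 in total.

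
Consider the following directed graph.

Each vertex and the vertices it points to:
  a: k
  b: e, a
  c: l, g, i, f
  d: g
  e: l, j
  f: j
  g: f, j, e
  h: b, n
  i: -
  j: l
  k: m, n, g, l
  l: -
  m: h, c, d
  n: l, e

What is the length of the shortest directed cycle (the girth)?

5

For each vertex v, BFS finds the shortest path from v back to v.
The shortest such closed walk is m → h → b → a → k → m, length 5.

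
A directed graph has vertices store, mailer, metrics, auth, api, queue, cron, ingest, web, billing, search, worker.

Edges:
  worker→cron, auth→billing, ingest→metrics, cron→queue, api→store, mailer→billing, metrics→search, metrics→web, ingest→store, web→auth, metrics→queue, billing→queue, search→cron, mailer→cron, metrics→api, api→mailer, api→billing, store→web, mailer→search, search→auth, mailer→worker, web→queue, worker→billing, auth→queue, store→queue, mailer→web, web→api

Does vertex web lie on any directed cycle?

web is on a cycle iff web can reach itself via ≥1 edge.
web → api → mailer → web — yes.

Yes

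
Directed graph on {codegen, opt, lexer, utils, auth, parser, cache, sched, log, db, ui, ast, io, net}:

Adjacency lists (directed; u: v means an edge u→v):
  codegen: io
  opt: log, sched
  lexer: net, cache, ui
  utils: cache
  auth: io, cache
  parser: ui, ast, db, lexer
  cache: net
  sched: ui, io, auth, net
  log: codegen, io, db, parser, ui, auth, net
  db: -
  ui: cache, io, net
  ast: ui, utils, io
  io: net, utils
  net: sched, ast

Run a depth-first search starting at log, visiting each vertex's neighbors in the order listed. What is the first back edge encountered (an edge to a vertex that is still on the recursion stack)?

cache->net

DFS from log (visiting each vertex's neighbors in the order listed); mark gray on enter, black on exit:
log gray
  codegen gray
    io gray
      net gray
        sched gray
          ui gray
            cache gray
              cache→net: net is gray → back edge
First back edge: cache → net.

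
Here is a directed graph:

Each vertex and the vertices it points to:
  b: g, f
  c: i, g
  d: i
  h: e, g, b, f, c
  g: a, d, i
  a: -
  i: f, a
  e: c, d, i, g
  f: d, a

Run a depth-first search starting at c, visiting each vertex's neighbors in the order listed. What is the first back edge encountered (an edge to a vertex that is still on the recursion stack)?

DFS from c (visiting each vertex's neighbors in the order listed); mark gray on enter, black on exit:
c gray
  i gray
    f gray
      d gray
        d→i: i is gray → back edge
First back edge: d → i.

d->i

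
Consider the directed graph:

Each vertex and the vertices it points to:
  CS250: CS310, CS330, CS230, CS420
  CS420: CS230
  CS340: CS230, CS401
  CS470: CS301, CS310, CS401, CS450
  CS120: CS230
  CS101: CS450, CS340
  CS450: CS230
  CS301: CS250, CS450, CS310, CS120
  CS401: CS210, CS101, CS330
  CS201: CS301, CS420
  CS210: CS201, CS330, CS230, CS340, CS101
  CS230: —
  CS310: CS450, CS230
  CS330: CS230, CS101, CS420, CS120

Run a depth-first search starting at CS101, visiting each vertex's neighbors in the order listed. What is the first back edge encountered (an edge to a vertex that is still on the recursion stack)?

CS330→CS101

DFS from CS101 (visiting each vertex's neighbors in the order listed); mark gray on enter, black on exit:
CS101 gray
  CS450 gray
    CS230 gray
    CS230 black
  CS450 black
  CS340 gray
    CS340→CS230: CS230 black — skip
    CS401 gray
      CS210 gray
        CS201 gray
          CS301 gray
            CS250 gray
              CS310 gray
                CS310→CS450: CS450 black — skip
                CS310→CS230: CS230 black — skip
              CS310 black
              CS330 gray
                CS330→CS230: CS230 black — skip
                CS330→CS101: CS101 is gray → back edge
First back edge: CS330 → CS101.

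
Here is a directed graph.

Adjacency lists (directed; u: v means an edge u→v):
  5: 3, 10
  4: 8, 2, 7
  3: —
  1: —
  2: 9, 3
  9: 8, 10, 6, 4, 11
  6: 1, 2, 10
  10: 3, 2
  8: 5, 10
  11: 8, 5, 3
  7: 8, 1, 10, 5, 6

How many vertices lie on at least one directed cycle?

9

A vertex is on a directed cycle iff it belongs to a strongly connected component of size ≥ 2 (or has a self-loop).
The vertices on cycles are {2, 4, 5, 6, 7, 8, 9, 10, 11} — 9 in total.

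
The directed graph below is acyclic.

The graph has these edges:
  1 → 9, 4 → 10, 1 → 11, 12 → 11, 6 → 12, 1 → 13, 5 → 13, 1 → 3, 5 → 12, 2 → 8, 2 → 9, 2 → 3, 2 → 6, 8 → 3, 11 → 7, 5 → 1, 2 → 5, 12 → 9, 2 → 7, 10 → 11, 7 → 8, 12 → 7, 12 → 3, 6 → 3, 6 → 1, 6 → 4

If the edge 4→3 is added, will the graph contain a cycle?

No

Adding 4→3 creates a cycle iff 3 can already reach 4.
Explore from 3: no path reaches 4. The graph stays acyclic.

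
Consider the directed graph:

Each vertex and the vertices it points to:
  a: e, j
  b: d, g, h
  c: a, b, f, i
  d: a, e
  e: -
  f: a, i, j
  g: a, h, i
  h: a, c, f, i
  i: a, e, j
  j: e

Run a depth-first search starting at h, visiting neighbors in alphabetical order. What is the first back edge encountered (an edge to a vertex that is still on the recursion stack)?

DFS from h (visiting neighbors in alphabetical order); mark gray on enter, black on exit:
h gray
  a gray
    e gray
    e black
    j gray
      j→e: e black — skip
    j black
  a black
  c gray
    c→a: a black — skip
    b gray
      d gray
        d→a: a black — skip
        d→e: e black — skip
      d black
      g gray
        g→a: a black — skip
        g→h: h is gray → back edge
First back edge: g → h.

g->h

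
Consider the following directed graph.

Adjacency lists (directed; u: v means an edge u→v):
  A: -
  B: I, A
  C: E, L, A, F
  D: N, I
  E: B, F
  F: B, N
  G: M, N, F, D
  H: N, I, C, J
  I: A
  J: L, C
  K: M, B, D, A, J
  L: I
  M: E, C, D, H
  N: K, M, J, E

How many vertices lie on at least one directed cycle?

9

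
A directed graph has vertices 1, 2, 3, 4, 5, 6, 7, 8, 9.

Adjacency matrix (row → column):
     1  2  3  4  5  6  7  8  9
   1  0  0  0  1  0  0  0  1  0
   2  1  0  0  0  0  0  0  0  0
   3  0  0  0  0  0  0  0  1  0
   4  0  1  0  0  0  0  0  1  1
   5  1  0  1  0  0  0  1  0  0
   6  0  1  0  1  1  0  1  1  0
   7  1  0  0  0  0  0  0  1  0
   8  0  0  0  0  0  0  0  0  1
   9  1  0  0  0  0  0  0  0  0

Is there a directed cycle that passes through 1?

1 is on a cycle iff 1 can reach itself via ≥1 edge.
1 → 8 → 9 → 1 — yes.

Yes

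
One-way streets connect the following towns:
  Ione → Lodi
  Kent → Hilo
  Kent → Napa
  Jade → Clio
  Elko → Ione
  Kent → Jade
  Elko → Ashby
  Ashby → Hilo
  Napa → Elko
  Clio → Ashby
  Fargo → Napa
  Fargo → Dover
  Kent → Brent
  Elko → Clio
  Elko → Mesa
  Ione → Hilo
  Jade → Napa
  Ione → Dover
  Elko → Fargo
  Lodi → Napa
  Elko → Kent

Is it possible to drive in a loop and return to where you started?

DFS with white/gray/black marking, starting from Ashby:
Ashby gray
  Hilo gray
  Hilo black
Ashby black
Dover gray
Dover black
Napa gray
  Elko gray
    Elko→Ashby: Ashby black — skip
    Clio gray
      Clio→Ashby: Ashby black — skip
    Clio black
    Ione gray
      Ione→Hilo: Hilo black — skip
      Ione→Dover: Dover black — skip
      Lodi gray
        Lodi→Napa: Napa is gray → back edge
Back edge found, so a cycle exists: Napa → Elko → Ione → Lodi → Napa.

Yes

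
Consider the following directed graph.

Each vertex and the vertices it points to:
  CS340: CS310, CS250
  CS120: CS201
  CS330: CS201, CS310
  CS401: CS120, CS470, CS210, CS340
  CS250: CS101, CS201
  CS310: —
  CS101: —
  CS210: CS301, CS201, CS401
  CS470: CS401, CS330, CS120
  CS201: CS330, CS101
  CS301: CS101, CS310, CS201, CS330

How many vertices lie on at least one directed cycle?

5

A vertex is on a directed cycle iff it belongs to a strongly connected component of size ≥ 2 (or has a self-loop).
The vertices on cycles are {CS201, CS210, CS330, CS401, CS470} — 5 in total.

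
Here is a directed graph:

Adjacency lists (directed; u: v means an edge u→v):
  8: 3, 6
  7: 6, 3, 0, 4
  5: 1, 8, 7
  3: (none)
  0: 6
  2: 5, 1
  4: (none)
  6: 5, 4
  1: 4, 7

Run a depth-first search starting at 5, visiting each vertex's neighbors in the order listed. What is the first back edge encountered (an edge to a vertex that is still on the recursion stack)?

6->5

DFS from 5 (visiting each vertex's neighbors in the order listed); mark gray on enter, black on exit:
5 gray
  1 gray
    4 gray
    4 black
    7 gray
      6 gray
        6→5: 5 is gray → back edge
First back edge: 6 → 5.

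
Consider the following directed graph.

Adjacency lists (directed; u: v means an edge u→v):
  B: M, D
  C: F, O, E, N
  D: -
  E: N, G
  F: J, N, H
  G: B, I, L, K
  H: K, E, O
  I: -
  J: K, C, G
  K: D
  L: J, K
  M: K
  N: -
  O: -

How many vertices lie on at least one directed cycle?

A vertex is on a directed cycle iff it belongs to a strongly connected component of size ≥ 2 (or has a self-loop).
The vertices on cycles are {C, E, F, G, H, J, L} — 7 in total.

7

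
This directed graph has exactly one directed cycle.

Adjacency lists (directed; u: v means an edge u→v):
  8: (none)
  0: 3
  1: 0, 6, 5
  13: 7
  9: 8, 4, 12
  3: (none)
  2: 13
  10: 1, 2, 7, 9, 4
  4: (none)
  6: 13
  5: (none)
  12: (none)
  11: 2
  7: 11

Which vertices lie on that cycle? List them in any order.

DFS with gray/black marking from 7:
7 gray
  11 gray
    2 gray
      13 gray
        13→7: 7 is gray → back edge
Back edge closes the cycle 7 → 11 → 2 → 13 → 7; its vertices are {2, 7, 11, 13}.

2, 7, 11, 13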